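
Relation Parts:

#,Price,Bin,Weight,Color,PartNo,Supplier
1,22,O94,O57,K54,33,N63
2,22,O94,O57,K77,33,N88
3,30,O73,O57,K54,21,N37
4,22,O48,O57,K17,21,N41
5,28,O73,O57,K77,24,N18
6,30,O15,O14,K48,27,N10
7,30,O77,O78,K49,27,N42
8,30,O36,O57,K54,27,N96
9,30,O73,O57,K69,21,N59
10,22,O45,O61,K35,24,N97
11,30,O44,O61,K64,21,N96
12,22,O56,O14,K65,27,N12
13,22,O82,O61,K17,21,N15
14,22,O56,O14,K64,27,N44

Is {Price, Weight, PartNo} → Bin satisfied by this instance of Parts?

(Price=22, Weight=O57, PartNo=33): rows 1, 2 → Bin = O94, O94 ✓
(Price=30, Weight=O57, PartNo=21): rows 3, 9 → Bin = O73, O73 ✓
(Price=22, Weight=O57, PartNo=21): row 4 → Bin = O48 ✓
(Price=28, Weight=O57, PartNo=24): row 5 → Bin = O73 ✓
(Price=30, Weight=O14, PartNo=27): row 6 → Bin = O15 ✓
(Price=30, Weight=O78, PartNo=27): row 7 → Bin = O77 ✓
(Price=30, Weight=O57, PartNo=27): row 8 → Bin = O36 ✓
(Price=22, Weight=O61, PartNo=24): row 10 → Bin = O45 ✓
(Price=30, Weight=O61, PartNo=21): row 11 → Bin = O44 ✓
(Price=22, Weight=O14, PartNo=27): rows 12, 14 → Bin = O56, O56 ✓
(Price=22, Weight=O61, PartNo=21): row 13 → Bin = O82 ✓
Every {Price, Weight, PartNo} value is associated with a single Bin value, so {Price, Weight, PartNo} → Bin holds.

Yes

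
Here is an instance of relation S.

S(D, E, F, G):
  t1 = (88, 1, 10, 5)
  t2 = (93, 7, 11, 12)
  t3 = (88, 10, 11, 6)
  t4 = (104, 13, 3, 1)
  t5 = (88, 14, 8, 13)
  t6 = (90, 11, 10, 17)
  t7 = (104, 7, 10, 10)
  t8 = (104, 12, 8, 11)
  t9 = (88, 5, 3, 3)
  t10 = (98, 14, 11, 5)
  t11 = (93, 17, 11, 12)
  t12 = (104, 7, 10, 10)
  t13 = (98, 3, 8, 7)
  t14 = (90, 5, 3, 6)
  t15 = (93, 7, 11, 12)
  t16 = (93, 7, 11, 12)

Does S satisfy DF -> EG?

(D=88, F=10): row 1 → {E,G} = (1, 5) ✓
(D=93, F=11): rows 2, 11, 15, 16 → {E,G} takes values {(7, 12), (17, 12)} — violation
(D=88, F=11): row 3 → {E,G} = (10, 6) ✓
(D=104, F=3): row 4 → {E,G} = (13, 1) ✓
(D=88, F=8): row 5 → {E,G} = (14, 13) ✓
(D=90, F=10): row 6 → {E,G} = (11, 17) ✓
(D=104, F=10): rows 7, 12 → {E,G} = (7, 10), (7, 10) ✓
(D=104, F=8): row 8 → {E,G} = (12, 11) ✓
(D=88, F=3): row 9 → {E,G} = (5, 3) ✓
(D=98, F=11): row 10 → {E,G} = (14, 5) ✓
(D=98, F=8): row 13 → {E,G} = (3, 7) ✓
(D=90, F=3): row 14 → {E,G} = (5, 6) ✓
Two rows agree on DF but differ on EG, so DF -> EG does not hold.

No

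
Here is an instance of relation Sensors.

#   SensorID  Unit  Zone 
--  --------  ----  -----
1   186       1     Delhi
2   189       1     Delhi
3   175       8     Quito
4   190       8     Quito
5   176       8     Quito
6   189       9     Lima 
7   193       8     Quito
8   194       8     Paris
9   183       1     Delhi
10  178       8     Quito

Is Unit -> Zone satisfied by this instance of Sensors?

No

Unit=1: rows 1, 2, 9 → Zone = Delhi, Delhi, Delhi ✓
Unit=8: rows 3, 4, 5, 7, 8, 10 → Zone takes values {Quito, Paris} — violation
Unit=9: row 6 → Zone = Lima ✓
Two rows agree on Unit but differ on Zone, so Unit -> Zone does not hold.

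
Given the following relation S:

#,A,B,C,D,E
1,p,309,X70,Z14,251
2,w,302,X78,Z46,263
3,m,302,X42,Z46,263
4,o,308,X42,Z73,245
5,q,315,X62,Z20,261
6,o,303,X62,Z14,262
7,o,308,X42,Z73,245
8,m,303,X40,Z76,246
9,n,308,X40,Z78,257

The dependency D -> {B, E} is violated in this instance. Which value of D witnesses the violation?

Z14

D=Z14: rows 1, 6 → {B,E} takes values {(309, 251), (303, 262)} — violation
D=Z46: rows 2, 3 → {B,E} = (302, 263), (302, 263) ✓
D=Z73: rows 4, 7 → {B,E} = (308, 245), (308, 245) ✓
D=Z20: row 5 → {B,E} = (315, 261) ✓
D=Z76: row 8 → {B,E} = (303, 246) ✓
D=Z78: row 9 → {B,E} = (308, 257) ✓
The only D value with inconsistent RHS is D=Z14.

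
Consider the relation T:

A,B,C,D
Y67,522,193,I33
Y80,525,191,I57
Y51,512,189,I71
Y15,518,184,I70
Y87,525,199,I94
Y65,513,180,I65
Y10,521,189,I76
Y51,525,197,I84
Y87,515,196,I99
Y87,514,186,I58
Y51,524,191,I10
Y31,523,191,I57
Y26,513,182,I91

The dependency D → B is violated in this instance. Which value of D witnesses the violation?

I57

D=I33: 1 row → B = 522 ✓
D=I57: 2 rows → B takes values {525, 523} — violation
D=I71: 1 row → B = 512 ✓
D=I70: 1 row → B = 518 ✓
D=I94: 1 row → B = 525 ✓
D=I65: 1 row → B = 513 ✓
D=I76: 1 row → B = 521 ✓
D=I84: 1 row → B = 525 ✓
D=I99: 1 row → B = 515 ✓
D=I58: 1 row → B = 514 ✓
D=I10: 1 row → B = 524 ✓
D=I91: 1 row → B = 513 ✓
The only D value with inconsistent B is D=I57.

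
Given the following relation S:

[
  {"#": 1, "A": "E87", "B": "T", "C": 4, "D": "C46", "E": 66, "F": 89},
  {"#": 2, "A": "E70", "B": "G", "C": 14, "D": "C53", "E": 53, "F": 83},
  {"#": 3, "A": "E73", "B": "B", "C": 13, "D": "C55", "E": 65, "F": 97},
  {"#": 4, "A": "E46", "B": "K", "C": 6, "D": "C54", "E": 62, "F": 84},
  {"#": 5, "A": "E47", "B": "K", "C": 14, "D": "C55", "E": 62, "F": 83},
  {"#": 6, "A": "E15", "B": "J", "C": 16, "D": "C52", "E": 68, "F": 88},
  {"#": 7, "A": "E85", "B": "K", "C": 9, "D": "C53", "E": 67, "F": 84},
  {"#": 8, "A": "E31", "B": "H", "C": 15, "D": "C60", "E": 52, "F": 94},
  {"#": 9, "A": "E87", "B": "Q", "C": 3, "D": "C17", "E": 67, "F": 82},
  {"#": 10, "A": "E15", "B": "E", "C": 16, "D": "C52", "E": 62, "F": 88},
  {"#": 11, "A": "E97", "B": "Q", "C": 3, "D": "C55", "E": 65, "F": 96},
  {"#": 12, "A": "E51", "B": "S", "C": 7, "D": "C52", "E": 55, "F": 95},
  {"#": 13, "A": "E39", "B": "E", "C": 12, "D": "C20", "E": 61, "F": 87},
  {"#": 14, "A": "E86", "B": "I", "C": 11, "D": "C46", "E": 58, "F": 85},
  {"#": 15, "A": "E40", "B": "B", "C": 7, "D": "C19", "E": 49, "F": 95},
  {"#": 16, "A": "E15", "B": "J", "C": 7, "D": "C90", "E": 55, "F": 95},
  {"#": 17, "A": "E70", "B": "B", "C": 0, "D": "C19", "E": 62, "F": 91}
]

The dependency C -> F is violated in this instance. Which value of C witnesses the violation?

3

C=4: row 1 → F = 89 ✓
C=14: rows 2, 5 → F = 83, 83 ✓
C=13: row 3 → F = 97 ✓
C=6: row 4 → F = 84 ✓
C=16: rows 6, 10 → F = 88, 88 ✓
C=9: row 7 → F = 84 ✓
C=15: row 8 → F = 94 ✓
C=3: rows 9, 11 → F takes values {82, 96} — violation
C=7: rows 12, 15, 16 → F = 95, 95, 95 ✓
C=12: row 13 → F = 87 ✓
C=11: row 14 → F = 85 ✓
C=0: row 17 → F = 91 ✓
The only C value with inconsistent F is C=3.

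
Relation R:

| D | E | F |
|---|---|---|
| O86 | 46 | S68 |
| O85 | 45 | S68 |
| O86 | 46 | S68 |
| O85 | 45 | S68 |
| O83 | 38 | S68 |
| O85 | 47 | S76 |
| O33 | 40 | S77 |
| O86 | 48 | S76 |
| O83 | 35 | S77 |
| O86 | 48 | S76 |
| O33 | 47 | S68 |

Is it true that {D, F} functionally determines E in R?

(D=O86, F=S68): 2 rows → E = 46, 46 ✓
(D=O85, F=S68): 2 rows → E = 45, 45 ✓
(D=O83, F=S68): 1 row → E = 38 ✓
(D=O85, F=S76): 1 row → E = 47 ✓
(D=O33, F=S77): 1 row → E = 40 ✓
(D=O86, F=S76): 2 rows → E = 48, 48 ✓
(D=O83, F=S77): 1 row → E = 35 ✓
(D=O33, F=S68): 1 row → E = 47 ✓
Every {D, F} value is associated with a single E value, so {D, F} -> E holds.

Yes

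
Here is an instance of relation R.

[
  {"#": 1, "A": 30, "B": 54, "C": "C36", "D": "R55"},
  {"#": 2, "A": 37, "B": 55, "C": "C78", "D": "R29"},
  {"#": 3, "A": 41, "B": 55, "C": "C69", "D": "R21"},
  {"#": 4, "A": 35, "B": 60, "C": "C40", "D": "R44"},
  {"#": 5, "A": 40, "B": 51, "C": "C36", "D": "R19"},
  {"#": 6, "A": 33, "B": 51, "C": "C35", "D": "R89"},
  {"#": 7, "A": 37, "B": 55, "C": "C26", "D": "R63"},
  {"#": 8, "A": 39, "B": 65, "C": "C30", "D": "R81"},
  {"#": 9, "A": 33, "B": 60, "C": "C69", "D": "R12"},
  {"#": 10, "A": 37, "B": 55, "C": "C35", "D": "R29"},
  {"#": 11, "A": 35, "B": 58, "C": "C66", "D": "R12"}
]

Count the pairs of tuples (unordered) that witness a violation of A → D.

4

A=37: violating pairs (2,7), (7,10) — 2 pairs.
A=35: violating pairs (4,11) — 1 pair.
A=33: violating pairs (6,9) — 1 pair.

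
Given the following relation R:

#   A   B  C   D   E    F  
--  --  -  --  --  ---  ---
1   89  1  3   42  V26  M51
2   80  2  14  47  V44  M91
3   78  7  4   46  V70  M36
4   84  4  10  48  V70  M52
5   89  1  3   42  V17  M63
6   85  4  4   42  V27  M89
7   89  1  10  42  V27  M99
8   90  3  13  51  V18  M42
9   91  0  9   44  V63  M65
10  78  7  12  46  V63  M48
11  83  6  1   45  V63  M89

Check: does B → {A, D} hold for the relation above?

No

B=1: rows 1, 5, 7 → {A,D} = (89, 42), (89, 42), (89, 42) ✓
B=2: row 2 → {A,D} = (80, 47) ✓
B=7: rows 3, 10 → {A,D} = (78, 46), (78, 46) ✓
B=4: rows 4, 6 → {A,D} takes values {(84, 48), (85, 42)} — violation
B=3: row 8 → {A,D} = (90, 51) ✓
B=0: row 9 → {A,D} = (91, 44) ✓
B=6: row 11 → {A,D} = (83, 45) ✓
Two rows agree on B but differ on {A, D}, so B → {A, D} does not hold.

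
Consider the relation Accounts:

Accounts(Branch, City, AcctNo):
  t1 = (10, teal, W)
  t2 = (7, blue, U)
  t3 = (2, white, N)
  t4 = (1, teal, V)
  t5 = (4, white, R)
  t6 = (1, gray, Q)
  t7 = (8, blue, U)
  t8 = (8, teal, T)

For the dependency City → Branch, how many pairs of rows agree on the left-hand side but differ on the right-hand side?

City=teal: violating pairs (1,4), (1,8), (4,8) — 3 pairs.
City=blue: violating pairs (2,7) — 1 pair.
City=white: violating pairs (3,5) — 1 pair.

5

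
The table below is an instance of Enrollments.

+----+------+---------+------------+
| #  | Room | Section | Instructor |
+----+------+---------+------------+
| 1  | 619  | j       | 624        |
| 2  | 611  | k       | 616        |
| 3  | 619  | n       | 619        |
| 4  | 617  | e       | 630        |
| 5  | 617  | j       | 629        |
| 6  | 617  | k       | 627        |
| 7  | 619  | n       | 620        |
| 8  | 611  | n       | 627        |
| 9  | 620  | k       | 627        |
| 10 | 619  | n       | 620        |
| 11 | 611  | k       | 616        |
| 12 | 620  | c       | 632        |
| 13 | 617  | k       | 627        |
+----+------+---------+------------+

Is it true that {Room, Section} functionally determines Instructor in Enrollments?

(Room=619, Section=j): row 1 → Instructor = 624 ✓
(Room=611, Section=k): rows 2, 11 → Instructor = 616, 616 ✓
(Room=619, Section=n): rows 3, 7, 10 → Instructor takes values {619, 620} — violation
(Room=617, Section=e): row 4 → Instructor = 630 ✓
(Room=617, Section=j): row 5 → Instructor = 629 ✓
(Room=617, Section=k): rows 6, 13 → Instructor = 627, 627 ✓
(Room=611, Section=n): row 8 → Instructor = 627 ✓
(Room=620, Section=k): row 9 → Instructor = 627 ✓
(Room=620, Section=c): row 12 → Instructor = 632 ✓
Two rows agree on {Room, Section} but differ on Instructor, so {Room, Section} -> Instructor does not hold.

No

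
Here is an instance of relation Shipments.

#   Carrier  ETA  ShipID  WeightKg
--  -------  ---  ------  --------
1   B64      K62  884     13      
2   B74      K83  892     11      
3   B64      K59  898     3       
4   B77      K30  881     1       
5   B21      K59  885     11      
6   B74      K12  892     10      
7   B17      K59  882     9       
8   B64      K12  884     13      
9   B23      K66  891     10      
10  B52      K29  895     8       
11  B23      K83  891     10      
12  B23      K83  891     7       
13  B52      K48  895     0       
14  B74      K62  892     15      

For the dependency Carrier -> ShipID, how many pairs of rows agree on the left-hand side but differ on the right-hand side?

2

Carrier=B64: violating pairs (1,3), (3,8) — 2 pairs.
Carrier=B74: all 3 rows agree on ShipID — 0 pairs.
Carrier=B23: all 3 rows agree on ShipID — 0 pairs.
Carrier=B52: all 2 rows agree on ShipID — 0 pairs.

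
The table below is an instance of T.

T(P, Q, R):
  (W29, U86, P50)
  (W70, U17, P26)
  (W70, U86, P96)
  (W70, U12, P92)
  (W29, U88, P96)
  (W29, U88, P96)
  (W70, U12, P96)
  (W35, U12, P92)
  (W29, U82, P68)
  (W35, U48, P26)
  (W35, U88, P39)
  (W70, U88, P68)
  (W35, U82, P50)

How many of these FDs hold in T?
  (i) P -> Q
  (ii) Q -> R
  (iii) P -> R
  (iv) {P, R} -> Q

(i) P -> Q: P=W29: 4 rows → Q takes values {U86, U88, U82} — violation; P=W70: 5 rows → Q takes values {U17, U86, U12, U88} — violation; P=W35: 4 rows → Q takes values {U12, U48, U88, U82} — violation — fails.
(ii) Q -> R: Q=U86: 2 rows → R takes values {P50, P96} — violation; Q=U12: 3 rows → R takes values {P92, P96} — violation; Q=U88: 4 rows → R takes values {P96, P39, P68} — violation; Q=U82: 2 rows → R takes values {P68, P50} — violation — fails.
(iii) P -> R: P=W29: 4 rows → R takes values {P50, P96, P68} — violation; P=W70: 5 rows → R takes values {P26, P96, P92, P68} — violation; P=W35: 4 rows → R takes values {P92, P26, P39, P50} — violation — fails.
(iv) {P, R} -> Q: (P=W70, R=P96): 2 rows → Q takes values {U86, U12} — violation — fails.
None of the 4 dependencies hold.

0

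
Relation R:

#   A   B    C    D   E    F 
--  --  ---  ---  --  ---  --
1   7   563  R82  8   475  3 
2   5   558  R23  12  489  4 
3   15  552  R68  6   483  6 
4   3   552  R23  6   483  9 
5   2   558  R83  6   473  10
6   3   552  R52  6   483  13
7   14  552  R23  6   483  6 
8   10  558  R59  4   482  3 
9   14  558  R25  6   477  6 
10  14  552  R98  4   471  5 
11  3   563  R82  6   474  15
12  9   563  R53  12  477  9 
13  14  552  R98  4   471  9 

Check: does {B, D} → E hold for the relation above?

(B=563, D=8): row 1 → E = 475 ✓
(B=558, D=12): row 2 → E = 489 ✓
(B=552, D=6): rows 3, 4, 6, 7 → E = 483, 483, 483, 483 ✓
(B=558, D=6): rows 5, 9 → E takes values {473, 477} — violation
(B=558, D=4): row 8 → E = 482 ✓
(B=552, D=4): rows 10, 13 → E = 471, 471 ✓
(B=563, D=6): row 11 → E = 474 ✓
(B=563, D=12): row 12 → E = 477 ✓
Two rows agree on {B, D} but differ on E, so {B, D} → E does not hold.

No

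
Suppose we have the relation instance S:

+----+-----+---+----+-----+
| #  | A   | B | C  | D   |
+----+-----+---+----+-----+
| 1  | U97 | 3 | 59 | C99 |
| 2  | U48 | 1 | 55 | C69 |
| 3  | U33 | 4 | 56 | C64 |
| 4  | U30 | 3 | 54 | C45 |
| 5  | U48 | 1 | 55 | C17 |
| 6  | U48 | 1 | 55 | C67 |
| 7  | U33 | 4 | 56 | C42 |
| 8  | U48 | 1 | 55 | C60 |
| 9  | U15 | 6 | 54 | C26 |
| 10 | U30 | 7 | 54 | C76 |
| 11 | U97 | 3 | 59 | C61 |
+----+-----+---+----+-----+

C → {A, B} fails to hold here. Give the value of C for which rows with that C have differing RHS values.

54

C=59: rows 1, 11 → {A,B} = (U97, 3), (U97, 3) ✓
C=55: rows 2, 5, 6, 8 → {A,B} = (U48, 1), (U48, 1), (U48, 1), (U48, 1) ✓
C=56: rows 3, 7 → {A,B} = (U33, 4), (U33, 4) ✓
C=54: rows 4, 9, 10 → {A,B} takes values {(U30, 3), (U15, 6), (U30, 7)} — violation
The only C value with inconsistent RHS is C=54.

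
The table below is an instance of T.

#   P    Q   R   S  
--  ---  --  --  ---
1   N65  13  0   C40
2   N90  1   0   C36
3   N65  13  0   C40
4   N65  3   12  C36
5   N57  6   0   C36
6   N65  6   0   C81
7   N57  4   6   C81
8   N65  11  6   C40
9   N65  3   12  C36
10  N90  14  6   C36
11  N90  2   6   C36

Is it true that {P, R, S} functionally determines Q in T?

(P=N65, R=0, S=C40): rows 1, 3 → Q = 13, 13 ✓
(P=N90, R=0, S=C36): row 2 → Q = 1 ✓
(P=N65, R=12, S=C36): rows 4, 9 → Q = 3, 3 ✓
(P=N57, R=0, S=C36): row 5 → Q = 6 ✓
(P=N65, R=0, S=C81): row 6 → Q = 6 ✓
(P=N57, R=6, S=C81): row 7 → Q = 4 ✓
(P=N65, R=6, S=C40): row 8 → Q = 11 ✓
(P=N90, R=6, S=C36): rows 10, 11 → Q takes values {14, 2} — violation
Two rows agree on {P, R, S} but differ on Q, so {P, R, S} → Q does not hold.

No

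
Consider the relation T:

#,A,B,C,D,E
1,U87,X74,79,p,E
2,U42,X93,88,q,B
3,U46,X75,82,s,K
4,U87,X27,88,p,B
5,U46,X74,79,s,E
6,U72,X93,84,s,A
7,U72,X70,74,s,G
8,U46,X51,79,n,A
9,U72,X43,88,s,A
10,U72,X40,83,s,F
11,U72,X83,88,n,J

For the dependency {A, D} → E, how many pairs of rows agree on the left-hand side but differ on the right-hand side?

7

(A=U87, D=p): violating pairs (1,4) — 1 pair.
(A=U46, D=s): violating pairs (3,5) — 1 pair.
(A=U72, D=s): violating pairs (6,7), (6,10), (7,9), (7,10), (9,10) — 5 pairs.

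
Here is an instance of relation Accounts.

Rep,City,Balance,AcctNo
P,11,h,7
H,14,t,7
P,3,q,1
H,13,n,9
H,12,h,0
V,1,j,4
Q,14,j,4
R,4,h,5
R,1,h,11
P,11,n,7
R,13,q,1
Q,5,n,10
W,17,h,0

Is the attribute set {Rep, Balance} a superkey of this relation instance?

Two distinct rows share (Rep=R, Balance=h), so {Rep, Balance} does not determine every attribute — not a superkey.

No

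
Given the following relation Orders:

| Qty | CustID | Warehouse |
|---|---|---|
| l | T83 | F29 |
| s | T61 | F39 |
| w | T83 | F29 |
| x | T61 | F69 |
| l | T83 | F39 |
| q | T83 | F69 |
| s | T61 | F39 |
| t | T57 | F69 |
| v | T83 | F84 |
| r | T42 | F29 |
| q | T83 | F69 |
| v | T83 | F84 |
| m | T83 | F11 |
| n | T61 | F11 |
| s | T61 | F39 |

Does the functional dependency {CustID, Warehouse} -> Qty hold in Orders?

No

(CustID=T83, Warehouse=F29): 2 rows → Qty takes values {l, w} — violation
(CustID=T61, Warehouse=F39): 3 rows → Qty = s, s, s ✓
(CustID=T61, Warehouse=F69): 1 row → Qty = x ✓
(CustID=T83, Warehouse=F39): 1 row → Qty = l ✓
(CustID=T83, Warehouse=F69): 2 rows → Qty = q, q ✓
(CustID=T57, Warehouse=F69): 1 row → Qty = t ✓
(CustID=T83, Warehouse=F84): 2 rows → Qty = v, v ✓
(CustID=T42, Warehouse=F29): 1 row → Qty = r ✓
(CustID=T83, Warehouse=F11): 1 row → Qty = m ✓
(CustID=T61, Warehouse=F11): 1 row → Qty = n ✓
Two rows agree on {CustID, Warehouse} but differ on Qty, so {CustID, Warehouse} -> Qty does not hold.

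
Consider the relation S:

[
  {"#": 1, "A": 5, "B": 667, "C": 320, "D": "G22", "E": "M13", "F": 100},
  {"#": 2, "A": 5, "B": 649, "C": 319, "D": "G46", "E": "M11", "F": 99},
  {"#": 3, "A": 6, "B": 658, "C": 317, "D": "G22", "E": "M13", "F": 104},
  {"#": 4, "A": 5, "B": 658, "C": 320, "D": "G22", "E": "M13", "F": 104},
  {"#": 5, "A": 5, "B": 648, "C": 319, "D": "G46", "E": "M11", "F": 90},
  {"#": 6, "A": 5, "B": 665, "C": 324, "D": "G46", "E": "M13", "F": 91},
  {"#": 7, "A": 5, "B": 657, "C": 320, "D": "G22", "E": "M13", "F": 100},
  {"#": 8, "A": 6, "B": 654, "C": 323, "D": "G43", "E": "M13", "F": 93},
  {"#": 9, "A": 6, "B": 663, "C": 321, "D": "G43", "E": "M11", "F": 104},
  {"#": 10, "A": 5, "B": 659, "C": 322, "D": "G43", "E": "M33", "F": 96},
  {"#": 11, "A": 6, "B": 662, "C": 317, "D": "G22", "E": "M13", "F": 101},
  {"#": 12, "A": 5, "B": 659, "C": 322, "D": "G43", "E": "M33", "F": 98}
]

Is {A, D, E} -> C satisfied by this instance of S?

Yes

(A=5, D=G22, E=M13): rows 1, 4, 7 → C = 320, 320, 320 ✓
(A=5, D=G46, E=M11): rows 2, 5 → C = 319, 319 ✓
(A=6, D=G22, E=M13): rows 3, 11 → C = 317, 317 ✓
(A=5, D=G46, E=M13): row 6 → C = 324 ✓
(A=6, D=G43, E=M13): row 8 → C = 323 ✓
(A=6, D=G43, E=M11): row 9 → C = 321 ✓
(A=5, D=G43, E=M33): rows 10, 12 → C = 322, 322 ✓
Every {A, D, E} value is associated with a single C value, so {A, D, E} -> C holds.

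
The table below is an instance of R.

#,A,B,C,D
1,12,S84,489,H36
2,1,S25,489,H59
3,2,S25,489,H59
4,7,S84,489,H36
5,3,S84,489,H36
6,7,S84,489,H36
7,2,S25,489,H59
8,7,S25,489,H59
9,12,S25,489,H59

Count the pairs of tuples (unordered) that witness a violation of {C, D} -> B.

(C=489, D=H36): all 4 rows agree on B — 0 pairs.
(C=489, D=H59): all 5 rows agree on B — 0 pairs.

0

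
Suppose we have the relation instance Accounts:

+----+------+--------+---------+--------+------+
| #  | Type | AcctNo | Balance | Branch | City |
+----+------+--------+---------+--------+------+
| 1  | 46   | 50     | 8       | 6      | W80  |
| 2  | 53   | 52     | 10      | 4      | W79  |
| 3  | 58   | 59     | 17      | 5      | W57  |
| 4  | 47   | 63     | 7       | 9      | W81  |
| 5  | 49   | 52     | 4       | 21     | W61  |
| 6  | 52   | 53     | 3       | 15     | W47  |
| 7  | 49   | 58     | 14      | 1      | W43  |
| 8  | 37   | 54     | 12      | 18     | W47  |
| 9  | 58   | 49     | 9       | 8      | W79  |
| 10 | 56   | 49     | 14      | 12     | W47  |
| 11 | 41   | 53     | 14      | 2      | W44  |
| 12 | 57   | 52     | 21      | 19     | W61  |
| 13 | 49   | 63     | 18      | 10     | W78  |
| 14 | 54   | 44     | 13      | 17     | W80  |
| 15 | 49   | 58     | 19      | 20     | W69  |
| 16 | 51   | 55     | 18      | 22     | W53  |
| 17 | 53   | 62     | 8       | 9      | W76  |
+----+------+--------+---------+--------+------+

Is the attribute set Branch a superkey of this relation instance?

No

Rows 4 and 17 have the same Branch value Branch=9 but are distinct tuples, so Branch does not determine every attribute — not a superkey.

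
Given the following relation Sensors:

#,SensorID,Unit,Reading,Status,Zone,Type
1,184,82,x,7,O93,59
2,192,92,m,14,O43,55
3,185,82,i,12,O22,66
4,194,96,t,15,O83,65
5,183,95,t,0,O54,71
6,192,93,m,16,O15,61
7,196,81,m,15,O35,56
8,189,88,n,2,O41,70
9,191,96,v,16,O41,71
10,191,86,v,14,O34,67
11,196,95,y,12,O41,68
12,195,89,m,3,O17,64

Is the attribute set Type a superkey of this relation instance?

No

Rows 5 and 9 have the same Type value Type=71 but are distinct tuples, so Type does not determine every attribute — not a superkey.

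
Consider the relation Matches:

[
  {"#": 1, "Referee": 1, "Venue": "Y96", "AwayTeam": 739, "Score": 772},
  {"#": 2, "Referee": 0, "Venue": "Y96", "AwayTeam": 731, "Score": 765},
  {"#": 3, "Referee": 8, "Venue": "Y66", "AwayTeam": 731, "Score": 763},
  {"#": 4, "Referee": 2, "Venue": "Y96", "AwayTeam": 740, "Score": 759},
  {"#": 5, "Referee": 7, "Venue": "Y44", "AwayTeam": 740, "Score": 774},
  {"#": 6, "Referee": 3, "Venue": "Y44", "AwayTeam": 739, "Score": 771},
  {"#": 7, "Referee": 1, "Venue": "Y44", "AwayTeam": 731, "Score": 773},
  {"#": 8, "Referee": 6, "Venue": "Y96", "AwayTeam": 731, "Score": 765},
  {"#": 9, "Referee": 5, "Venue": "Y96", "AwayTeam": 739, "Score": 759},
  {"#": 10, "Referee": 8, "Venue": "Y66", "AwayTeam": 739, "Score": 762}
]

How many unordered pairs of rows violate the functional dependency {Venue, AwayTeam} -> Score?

1

(Venue=Y96, AwayTeam=739): violating pairs (1,9) — 1 pair.
(Venue=Y96, AwayTeam=731): all 2 rows agree on Score — 0 pairs.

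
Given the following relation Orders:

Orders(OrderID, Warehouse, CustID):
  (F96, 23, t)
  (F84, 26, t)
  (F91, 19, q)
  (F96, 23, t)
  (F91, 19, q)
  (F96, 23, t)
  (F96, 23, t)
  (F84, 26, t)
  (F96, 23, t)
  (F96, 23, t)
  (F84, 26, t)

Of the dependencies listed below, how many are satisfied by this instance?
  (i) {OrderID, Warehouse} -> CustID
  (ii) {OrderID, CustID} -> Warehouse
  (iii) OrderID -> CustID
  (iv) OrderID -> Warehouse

4

(i) {OrderID, Warehouse} -> CustID: every LHS value maps to a single RHS value — holds.
(ii) {OrderID, CustID} -> Warehouse: every LHS value maps to a single RHS value — holds.
(iii) OrderID -> CustID: every LHS value maps to a single RHS value — holds.
(iv) OrderID -> Warehouse: every LHS value maps to a single RHS value — holds.
4 of the 4 dependencies hold.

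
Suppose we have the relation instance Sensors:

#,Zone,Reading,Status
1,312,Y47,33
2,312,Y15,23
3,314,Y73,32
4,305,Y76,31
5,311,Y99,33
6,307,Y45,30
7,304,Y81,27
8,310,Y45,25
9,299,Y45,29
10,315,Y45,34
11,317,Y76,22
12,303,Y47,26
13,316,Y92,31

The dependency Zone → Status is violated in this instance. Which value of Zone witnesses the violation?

Zone=312: rows 1, 2 → Status takes values {33, 23} — violation
Zone=314: row 3 → Status = 32 ✓
Zone=305: row 4 → Status = 31 ✓
Zone=311: row 5 → Status = 33 ✓
Zone=307: row 6 → Status = 30 ✓
Zone=304: row 7 → Status = 27 ✓
Zone=310: row 8 → Status = 25 ✓
Zone=299: row 9 → Status = 29 ✓
Zone=315: row 10 → Status = 34 ✓
Zone=317: row 11 → Status = 22 ✓
Zone=303: row 12 → Status = 26 ✓
Zone=316: row 13 → Status = 31 ✓
The only Zone value with inconsistent Status is Zone=312.

312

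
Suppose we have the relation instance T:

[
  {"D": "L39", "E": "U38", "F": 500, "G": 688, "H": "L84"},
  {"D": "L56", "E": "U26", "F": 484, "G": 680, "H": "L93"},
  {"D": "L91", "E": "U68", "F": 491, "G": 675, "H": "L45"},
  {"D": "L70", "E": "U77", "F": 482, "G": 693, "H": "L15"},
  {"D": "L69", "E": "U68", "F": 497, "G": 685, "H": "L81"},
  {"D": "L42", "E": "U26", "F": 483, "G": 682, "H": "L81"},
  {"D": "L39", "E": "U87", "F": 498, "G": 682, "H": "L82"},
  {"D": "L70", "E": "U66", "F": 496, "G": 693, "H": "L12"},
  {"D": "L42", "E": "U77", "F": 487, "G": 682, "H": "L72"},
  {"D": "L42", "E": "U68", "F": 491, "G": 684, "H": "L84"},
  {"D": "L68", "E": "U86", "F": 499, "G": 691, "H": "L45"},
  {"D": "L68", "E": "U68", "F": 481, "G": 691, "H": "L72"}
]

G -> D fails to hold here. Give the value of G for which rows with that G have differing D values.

682

G=688: 1 row → D = L39 ✓
G=680: 1 row → D = L56 ✓
G=675: 1 row → D = L91 ✓
G=693: 2 rows → D = L70, L70 ✓
G=685: 1 row → D = L69 ✓
G=682: 3 rows → D takes values {L42, L39} — violation
G=684: 1 row → D = L42 ✓
G=691: 2 rows → D = L68, L68 ✓
The only G value with inconsistent D is G=682.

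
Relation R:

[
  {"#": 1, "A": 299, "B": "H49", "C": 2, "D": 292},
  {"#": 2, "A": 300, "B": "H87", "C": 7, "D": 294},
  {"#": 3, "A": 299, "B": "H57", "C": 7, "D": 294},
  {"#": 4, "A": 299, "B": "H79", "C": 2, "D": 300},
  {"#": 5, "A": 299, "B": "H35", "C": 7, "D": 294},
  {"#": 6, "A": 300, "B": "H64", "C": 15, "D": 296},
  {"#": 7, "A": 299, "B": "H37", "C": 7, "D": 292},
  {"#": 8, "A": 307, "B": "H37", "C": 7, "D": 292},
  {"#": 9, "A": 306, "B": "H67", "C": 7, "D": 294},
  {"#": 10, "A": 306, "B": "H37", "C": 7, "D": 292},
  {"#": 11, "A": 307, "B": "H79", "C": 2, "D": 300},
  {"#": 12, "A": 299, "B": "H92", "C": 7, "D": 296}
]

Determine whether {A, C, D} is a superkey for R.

No

Rows 3 and 5 have the same {A, C, D} value (A=299, C=7, D=294) but are distinct tuples, so {A, C, D} does not determine every attribute — not a superkey.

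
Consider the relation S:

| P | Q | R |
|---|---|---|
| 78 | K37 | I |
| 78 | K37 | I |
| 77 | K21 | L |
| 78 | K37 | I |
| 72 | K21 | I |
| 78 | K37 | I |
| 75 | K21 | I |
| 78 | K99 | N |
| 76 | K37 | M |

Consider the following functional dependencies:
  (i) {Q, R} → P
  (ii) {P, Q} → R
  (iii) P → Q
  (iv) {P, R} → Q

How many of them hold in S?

2

(i) {Q, R} → P: (Q=K21, R=I): 2 rows → P takes values {72, 75} — violation — fails.
(ii) {P, Q} → R: every LHS value maps to a single RHS value — holds.
(iii) P → Q: P=78: 5 rows → Q takes values {K37, K99} — violation — fails.
(iv) {P, R} → Q: every LHS value maps to a single RHS value — holds.
2 of the 4 dependencies hold.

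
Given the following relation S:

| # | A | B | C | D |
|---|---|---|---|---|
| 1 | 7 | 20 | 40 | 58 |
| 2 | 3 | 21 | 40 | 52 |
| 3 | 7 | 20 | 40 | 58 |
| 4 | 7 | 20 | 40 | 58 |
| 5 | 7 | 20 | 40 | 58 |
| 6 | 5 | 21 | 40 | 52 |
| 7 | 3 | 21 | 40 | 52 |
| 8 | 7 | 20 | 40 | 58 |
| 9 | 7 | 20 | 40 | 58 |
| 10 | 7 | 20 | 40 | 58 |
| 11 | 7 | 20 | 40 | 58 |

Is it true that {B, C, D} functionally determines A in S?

(B=20, C=40, D=58): rows 1, 3, 4, 5, 8, 9, 10, 11 → A = 7, 7, 7, 7, 7, 7, 7, 7 ✓
(B=21, C=40, D=52): rows 2, 6, 7 → A takes values {3, 5} — violation
Two rows agree on {B, C, D} but differ on A, so {B, C, D} -> A does not hold.

No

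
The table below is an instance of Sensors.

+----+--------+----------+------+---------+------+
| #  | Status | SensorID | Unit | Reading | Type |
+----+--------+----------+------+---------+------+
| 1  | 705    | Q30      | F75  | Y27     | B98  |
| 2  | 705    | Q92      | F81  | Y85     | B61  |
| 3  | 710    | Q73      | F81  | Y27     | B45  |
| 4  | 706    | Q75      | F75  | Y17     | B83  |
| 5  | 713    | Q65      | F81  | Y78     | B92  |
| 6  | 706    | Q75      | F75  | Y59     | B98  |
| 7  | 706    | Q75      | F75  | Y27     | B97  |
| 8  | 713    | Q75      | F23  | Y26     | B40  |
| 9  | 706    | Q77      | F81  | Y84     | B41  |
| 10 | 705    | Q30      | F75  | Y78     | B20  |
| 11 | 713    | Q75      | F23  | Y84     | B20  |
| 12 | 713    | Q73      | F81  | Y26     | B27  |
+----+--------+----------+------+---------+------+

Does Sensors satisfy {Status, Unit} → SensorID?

(Status=705, Unit=F75): rows 1, 10 → SensorID = Q30, Q30 ✓
(Status=705, Unit=F81): row 2 → SensorID = Q92 ✓
(Status=710, Unit=F81): row 3 → SensorID = Q73 ✓
(Status=706, Unit=F75): rows 4, 6, 7 → SensorID = Q75, Q75, Q75 ✓
(Status=713, Unit=F81): rows 5, 12 → SensorID takes values {Q65, Q73} — violation
(Status=713, Unit=F23): rows 8, 11 → SensorID = Q75, Q75 ✓
(Status=706, Unit=F81): row 9 → SensorID = Q77 ✓
Two rows agree on {Status, Unit} but differ on SensorID, so {Status, Unit} → SensorID does not hold.

No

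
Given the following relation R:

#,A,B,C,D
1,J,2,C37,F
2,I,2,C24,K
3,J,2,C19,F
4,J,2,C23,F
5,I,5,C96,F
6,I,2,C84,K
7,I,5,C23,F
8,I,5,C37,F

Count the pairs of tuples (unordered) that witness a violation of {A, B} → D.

(A=J, B=2): all 3 rows agree on D — 0 pairs.
(A=I, B=2): all 2 rows agree on D — 0 pairs.
(A=I, B=5): all 3 rows agree on D — 0 pairs.

0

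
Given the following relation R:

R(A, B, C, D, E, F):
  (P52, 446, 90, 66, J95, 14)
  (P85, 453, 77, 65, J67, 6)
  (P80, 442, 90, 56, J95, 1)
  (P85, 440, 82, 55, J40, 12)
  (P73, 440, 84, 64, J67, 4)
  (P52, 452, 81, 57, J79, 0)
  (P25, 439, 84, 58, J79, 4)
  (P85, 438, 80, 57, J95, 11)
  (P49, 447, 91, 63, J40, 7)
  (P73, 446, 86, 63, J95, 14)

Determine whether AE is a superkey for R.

Yes

All 10 rows have distinct AE values, so AE → (all attributes) holds and AE is a superkey.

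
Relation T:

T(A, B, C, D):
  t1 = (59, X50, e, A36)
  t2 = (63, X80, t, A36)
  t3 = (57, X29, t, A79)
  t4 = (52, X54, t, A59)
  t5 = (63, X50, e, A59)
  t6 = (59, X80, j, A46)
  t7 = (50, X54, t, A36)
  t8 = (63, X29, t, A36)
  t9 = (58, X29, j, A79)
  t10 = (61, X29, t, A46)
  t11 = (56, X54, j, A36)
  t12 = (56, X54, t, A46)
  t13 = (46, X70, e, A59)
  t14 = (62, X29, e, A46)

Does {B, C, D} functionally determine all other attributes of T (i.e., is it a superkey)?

All 14 rows have distinct {B, C, D} values, so {B, C, D} → (all attributes) holds and {B, C, D} is a superkey.

Yes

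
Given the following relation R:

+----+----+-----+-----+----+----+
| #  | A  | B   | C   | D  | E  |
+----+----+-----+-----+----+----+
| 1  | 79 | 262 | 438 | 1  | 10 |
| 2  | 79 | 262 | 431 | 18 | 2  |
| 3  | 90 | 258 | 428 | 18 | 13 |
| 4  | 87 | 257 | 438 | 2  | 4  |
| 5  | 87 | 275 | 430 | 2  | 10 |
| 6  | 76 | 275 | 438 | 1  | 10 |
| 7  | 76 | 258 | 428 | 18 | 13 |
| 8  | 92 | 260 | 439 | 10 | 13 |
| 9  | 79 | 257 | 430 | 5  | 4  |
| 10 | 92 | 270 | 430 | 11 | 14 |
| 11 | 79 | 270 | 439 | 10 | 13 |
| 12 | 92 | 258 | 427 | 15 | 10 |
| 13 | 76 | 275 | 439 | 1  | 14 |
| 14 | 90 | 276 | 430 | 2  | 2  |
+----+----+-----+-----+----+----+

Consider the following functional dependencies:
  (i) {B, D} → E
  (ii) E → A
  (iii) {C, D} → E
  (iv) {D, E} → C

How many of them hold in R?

1

(i) {B, D} → E: (B=275, D=1): rows 6, 13 → E takes values {10, 14} — violation — fails.
(ii) E → A: E=10: rows 1, 5, 6, 12 → A takes values {79, 87, 76, 92} — violation; E=2: rows 2, 14 → A takes values {79, 90} — violation; E=13: rows 3, 7, 8, 11 → A takes values {90, 76, 92, 79} — violation; E=4: rows 4, 9 → A takes values {87, 79} — violation; E=14: rows 10, 13 → A takes values {92, 76} — violation — fails.
(iii) {C, D} → E: (C=430, D=2): rows 5, 14 → E takes values {10, 2} — violation — fails.
(iv) {D, E} → C: every LHS value maps to a single RHS value — holds.
1 of the 4 dependencies holds.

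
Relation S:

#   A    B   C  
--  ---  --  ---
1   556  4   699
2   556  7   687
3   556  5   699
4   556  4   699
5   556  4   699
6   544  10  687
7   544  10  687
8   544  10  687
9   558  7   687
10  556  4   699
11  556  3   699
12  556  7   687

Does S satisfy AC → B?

(A=556, C=699): rows 1, 3, 4, 5, 10, 11 → B takes values {4, 5, 3} — violation
(A=556, C=687): rows 2, 12 → B = 7, 7 ✓
(A=544, C=687): rows 6, 7, 8 → B = 10, 10, 10 ✓
(A=558, C=687): row 9 → B = 7 ✓
Two rows agree on AC but differ on B, so AC → B does not hold.

No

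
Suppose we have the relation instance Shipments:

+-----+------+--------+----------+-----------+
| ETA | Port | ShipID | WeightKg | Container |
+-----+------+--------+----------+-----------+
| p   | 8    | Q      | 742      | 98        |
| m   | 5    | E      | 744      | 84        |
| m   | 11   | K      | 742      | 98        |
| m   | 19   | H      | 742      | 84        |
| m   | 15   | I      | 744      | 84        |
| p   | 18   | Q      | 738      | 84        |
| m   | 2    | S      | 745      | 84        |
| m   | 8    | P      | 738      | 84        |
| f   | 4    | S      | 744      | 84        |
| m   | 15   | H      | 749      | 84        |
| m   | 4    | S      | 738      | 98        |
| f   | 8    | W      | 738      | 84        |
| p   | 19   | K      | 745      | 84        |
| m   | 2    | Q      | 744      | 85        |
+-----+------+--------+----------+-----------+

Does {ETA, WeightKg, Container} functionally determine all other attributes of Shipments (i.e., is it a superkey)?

No

Two distinct rows share (ETA=m, WeightKg=744, Container=84), so {ETA, WeightKg, Container} does not determine every attribute — not a superkey.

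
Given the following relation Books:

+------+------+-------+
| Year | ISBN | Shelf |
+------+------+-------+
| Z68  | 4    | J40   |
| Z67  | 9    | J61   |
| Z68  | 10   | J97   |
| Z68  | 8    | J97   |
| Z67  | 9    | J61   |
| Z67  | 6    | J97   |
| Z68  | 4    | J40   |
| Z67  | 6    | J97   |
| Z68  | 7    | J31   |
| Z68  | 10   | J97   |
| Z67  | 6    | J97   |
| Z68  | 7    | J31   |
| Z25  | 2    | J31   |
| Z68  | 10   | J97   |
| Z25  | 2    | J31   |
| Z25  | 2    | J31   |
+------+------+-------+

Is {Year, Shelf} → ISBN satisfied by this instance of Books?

(Year=Z68, Shelf=J40): 2 rows → ISBN = 4, 4 ✓
(Year=Z67, Shelf=J61): 2 rows → ISBN = 9, 9 ✓
(Year=Z68, Shelf=J97): 4 rows → ISBN takes values {10, 8} — violation
(Year=Z67, Shelf=J97): 3 rows → ISBN = 6, 6, 6 ✓
(Year=Z68, Shelf=J31): 2 rows → ISBN = 7, 7 ✓
(Year=Z25, Shelf=J31): 3 rows → ISBN = 2, 2, 2 ✓
Two rows agree on {Year, Shelf} but differ on ISBN, so {Year, Shelf} → ISBN does not hold.

No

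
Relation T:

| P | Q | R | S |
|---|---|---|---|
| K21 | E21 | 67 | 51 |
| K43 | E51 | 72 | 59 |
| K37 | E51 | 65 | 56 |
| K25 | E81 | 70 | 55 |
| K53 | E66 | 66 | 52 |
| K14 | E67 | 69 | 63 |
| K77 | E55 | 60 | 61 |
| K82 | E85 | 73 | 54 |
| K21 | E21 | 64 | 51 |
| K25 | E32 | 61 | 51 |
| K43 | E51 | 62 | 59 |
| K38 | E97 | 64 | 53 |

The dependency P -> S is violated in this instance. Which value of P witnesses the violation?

K25

P=K21: 2 rows → S = 51, 51 ✓
P=K43: 2 rows → S = 59, 59 ✓
P=K37: 1 row → S = 56 ✓
P=K25: 2 rows → S takes values {55, 51} — violation
P=K53: 1 row → S = 52 ✓
P=K14: 1 row → S = 63 ✓
P=K77: 1 row → S = 61 ✓
P=K82: 1 row → S = 54 ✓
P=K38: 1 row → S = 53 ✓
The only P value with inconsistent S is P=K25.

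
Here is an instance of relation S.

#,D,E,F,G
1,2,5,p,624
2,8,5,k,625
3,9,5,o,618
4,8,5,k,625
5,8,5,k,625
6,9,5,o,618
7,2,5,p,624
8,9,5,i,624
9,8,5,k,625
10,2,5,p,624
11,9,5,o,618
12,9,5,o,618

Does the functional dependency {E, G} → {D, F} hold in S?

(E=5, G=624): rows 1, 7, 8, 10 → {D,F} takes values {(2, p), (9, i)} — violation
(E=5, G=625): rows 2, 4, 5, 9 → {D,F} = (8, k), (8, k), (8, k), (8, k) ✓
(E=5, G=618): rows 3, 6, 11, 12 → {D,F} = (9, o), (9, o), (9, o), (9, o) ✓
Two rows agree on {E, G} but differ on {D, F}, so {E, G} → {D, F} does not hold.

No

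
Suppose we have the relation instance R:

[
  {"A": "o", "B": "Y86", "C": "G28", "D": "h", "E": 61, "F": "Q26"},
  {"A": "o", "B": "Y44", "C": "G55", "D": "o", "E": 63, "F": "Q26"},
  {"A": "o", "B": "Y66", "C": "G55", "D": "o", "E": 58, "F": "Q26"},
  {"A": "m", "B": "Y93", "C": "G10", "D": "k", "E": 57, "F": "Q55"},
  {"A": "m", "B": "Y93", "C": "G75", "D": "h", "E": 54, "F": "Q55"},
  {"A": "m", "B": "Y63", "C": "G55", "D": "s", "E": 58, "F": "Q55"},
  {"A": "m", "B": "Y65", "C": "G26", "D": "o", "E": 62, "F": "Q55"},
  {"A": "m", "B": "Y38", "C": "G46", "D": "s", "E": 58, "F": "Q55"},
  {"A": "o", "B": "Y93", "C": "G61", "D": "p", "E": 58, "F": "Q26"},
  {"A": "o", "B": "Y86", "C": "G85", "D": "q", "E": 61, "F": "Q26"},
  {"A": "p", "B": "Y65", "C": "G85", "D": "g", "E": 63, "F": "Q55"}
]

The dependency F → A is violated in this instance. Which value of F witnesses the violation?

F=Q26: 5 rows → A = o, o, o, o, o ✓
F=Q55: 6 rows → A takes values {m, p} — violation
The only F value with inconsistent A is F=Q55.

Q55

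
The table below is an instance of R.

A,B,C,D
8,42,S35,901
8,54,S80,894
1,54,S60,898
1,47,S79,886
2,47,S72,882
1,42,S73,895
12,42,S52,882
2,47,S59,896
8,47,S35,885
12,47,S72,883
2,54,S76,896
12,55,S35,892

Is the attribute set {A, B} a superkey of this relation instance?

Two distinct rows share (A=2, B=47), so {A, B} does not determine every attribute — not a superkey.

No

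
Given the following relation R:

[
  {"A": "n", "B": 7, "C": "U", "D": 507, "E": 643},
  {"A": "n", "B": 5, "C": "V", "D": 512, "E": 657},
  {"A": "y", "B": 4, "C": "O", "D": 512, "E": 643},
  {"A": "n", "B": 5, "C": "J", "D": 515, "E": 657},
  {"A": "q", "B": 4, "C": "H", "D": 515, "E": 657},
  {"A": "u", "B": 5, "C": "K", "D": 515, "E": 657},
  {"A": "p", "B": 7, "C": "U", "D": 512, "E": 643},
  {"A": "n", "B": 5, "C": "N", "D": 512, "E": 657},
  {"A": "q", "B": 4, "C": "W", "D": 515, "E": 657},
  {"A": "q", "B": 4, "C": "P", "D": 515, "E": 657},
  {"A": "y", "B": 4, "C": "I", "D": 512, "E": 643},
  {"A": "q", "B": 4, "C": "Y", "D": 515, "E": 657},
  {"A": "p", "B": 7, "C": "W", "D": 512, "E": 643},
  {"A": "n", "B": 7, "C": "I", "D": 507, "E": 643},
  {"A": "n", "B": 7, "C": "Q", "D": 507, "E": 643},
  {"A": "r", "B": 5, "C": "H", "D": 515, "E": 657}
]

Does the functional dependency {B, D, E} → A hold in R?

(B=7, D=507, E=643): 3 rows → A = n, n, n ✓
(B=5, D=512, E=657): 2 rows → A = n, n ✓
(B=4, D=512, E=643): 2 rows → A = y, y ✓
(B=5, D=515, E=657): 3 rows → A takes values {n, u, r} — violation
(B=4, D=515, E=657): 4 rows → A = q, q, q, q ✓
(B=7, D=512, E=643): 2 rows → A = p, p ✓
Two rows agree on {B, D, E} but differ on A, so {B, D, E} → A does not hold.

No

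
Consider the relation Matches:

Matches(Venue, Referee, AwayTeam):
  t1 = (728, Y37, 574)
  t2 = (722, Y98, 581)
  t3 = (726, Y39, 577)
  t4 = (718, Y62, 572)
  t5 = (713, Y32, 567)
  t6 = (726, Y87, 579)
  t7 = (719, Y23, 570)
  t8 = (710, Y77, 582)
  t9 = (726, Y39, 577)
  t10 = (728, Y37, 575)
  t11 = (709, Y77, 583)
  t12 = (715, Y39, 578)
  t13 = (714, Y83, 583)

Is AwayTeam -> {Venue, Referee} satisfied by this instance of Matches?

No

AwayTeam=574: row 1 → {Venue,Referee} = (728, Y37) ✓
AwayTeam=581: row 2 → {Venue,Referee} = (722, Y98) ✓
AwayTeam=577: rows 3, 9 → {Venue,Referee} = (726, Y39), (726, Y39) ✓
AwayTeam=572: row 4 → {Venue,Referee} = (718, Y62) ✓
AwayTeam=567: row 5 → {Venue,Referee} = (713, Y32) ✓
AwayTeam=579: row 6 → {Venue,Referee} = (726, Y87) ✓
AwayTeam=570: row 7 → {Venue,Referee} = (719, Y23) ✓
AwayTeam=582: row 8 → {Venue,Referee} = (710, Y77) ✓
AwayTeam=575: row 10 → {Venue,Referee} = (728, Y37) ✓
AwayTeam=583: rows 11, 13 → {Venue,Referee} takes values {(709, Y77), (714, Y83)} — violation
AwayTeam=578: row 12 → {Venue,Referee} = (715, Y39) ✓
Two rows agree on AwayTeam but differ on {Venue, Referee}, so AwayTeam -> {Venue, Referee} does not hold.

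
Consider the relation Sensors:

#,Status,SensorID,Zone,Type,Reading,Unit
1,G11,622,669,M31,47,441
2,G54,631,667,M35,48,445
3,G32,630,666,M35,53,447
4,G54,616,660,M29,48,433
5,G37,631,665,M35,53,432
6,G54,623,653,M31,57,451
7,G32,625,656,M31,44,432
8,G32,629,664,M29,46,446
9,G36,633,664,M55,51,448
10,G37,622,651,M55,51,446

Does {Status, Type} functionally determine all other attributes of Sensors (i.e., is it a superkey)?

All 10 rows have distinct {Status, Type} values, so {Status, Type} → (all attributes) holds and {Status, Type} is a superkey.

Yes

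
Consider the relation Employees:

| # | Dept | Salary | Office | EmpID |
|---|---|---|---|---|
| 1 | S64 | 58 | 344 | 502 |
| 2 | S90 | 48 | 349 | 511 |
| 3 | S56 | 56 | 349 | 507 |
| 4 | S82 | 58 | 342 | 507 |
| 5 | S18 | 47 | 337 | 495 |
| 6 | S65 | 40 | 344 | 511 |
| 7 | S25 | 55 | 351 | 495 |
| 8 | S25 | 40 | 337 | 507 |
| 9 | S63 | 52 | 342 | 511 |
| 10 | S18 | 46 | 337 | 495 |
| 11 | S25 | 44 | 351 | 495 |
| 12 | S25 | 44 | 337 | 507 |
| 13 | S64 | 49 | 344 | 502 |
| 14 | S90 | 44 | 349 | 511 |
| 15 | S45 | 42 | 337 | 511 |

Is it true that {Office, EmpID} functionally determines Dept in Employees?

(Office=344, EmpID=502): rows 1, 13 → Dept = S64, S64 ✓
(Office=349, EmpID=511): rows 2, 14 → Dept = S90, S90 ✓
(Office=349, EmpID=507): row 3 → Dept = S56 ✓
(Office=342, EmpID=507): row 4 → Dept = S82 ✓
(Office=337, EmpID=495): rows 5, 10 → Dept = S18, S18 ✓
(Office=344, EmpID=511): row 6 → Dept = S65 ✓
(Office=351, EmpID=495): rows 7, 11 → Dept = S25, S25 ✓
(Office=337, EmpID=507): rows 8, 12 → Dept = S25, S25 ✓
(Office=342, EmpID=511): row 9 → Dept = S63 ✓
(Office=337, EmpID=511): row 15 → Dept = S45 ✓
Every {Office, EmpID} value is associated with a single Dept value, so {Office, EmpID} -> Dept holds.

Yes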